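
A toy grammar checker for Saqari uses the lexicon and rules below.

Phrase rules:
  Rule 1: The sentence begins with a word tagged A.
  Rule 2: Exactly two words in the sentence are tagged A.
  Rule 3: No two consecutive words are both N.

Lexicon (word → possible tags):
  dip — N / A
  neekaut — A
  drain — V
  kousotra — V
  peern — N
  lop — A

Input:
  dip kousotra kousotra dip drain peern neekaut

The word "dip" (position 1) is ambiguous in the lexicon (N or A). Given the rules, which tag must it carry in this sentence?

A

Candidates per position — 1:dip {N,A}; 2:kousotra {V}; 3:kousotra {V}; 4:dip {N,A}; 5:drain {V}; 6:peern {N}; 7:neekaut {A}.
At position 1, choosing N makes rule 1 impossible to satisfy; hence A.
At position 4, choosing A makes rule 2 impossible to satisfy; hence N.
That leaves exactly one tagging: A V V N V N A.
Verifying each rule — rule 1 ✓; rule 2 ✓; rule 3 ✓.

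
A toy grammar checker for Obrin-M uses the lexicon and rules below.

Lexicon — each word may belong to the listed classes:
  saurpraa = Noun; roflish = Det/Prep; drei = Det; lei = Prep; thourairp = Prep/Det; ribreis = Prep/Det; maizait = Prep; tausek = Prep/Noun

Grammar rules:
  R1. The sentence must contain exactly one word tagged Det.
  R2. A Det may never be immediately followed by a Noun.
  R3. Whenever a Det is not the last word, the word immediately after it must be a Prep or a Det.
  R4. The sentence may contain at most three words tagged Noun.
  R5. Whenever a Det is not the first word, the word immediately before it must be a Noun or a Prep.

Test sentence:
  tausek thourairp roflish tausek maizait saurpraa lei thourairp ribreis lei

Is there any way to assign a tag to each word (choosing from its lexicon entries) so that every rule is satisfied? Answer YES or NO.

Candidates per position — 1:tausek {Prep,Noun}; 2:thourairp {Prep,Det}; 3:roflish {Det,Prep}; 4:tausek {Prep,Noun}; 5:maizait {Prep}; 6:saurpraa {Noun}; 7:lei {Prep}; 8:thourairp {Prep,Det}; 9:ribreis {Prep,Det}; 10:lei {Prep}.
One satisfying assignment: Prep Prep Prep Noun Prep Noun Prep Prep Det Prep.
Check: rule 1 holds; rule 2 holds; rule 3 holds; rule 4 holds; rule 5 holds.

YES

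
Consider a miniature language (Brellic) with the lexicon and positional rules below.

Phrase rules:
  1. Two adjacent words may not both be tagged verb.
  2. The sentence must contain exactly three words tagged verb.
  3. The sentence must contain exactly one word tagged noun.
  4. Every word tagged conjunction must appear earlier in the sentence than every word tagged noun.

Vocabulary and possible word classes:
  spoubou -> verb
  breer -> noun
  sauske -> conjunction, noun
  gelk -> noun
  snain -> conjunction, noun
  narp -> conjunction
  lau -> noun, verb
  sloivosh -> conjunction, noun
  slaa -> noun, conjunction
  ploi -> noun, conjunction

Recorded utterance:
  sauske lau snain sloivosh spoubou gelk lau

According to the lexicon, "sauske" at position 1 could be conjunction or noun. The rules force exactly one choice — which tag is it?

conjunction

Candidates per position — 1:sauske {conjunction,noun}; 2:lau {noun,verb}; 3:snain {conjunction,noun}; 4:sloivosh {conjunction,noun}; 5:spoubou {verb}; 6:gelk {noun}; 7:lau {noun,verb}.
If word 1 were noun, no tagging could satisfy rule 3; so word 1 is conjunction.
If word 2 were noun, no tagging could satisfy rule 2; so word 2 is verb.
If word 3 were noun, no tagging could satisfy rule 3; so word 3 is conjunction.
If word 4 were noun, no tagging could satisfy rule 3; so word 4 is conjunction.
If word 7 were noun, no tagging could satisfy rule 2; so word 7 is verb.
The unique satisfying tagging is: conjunction verb conjunction conjunction verb noun verb.
Check: rule 1 holds; rule 2 holds; rule 3 holds; rule 4 holds.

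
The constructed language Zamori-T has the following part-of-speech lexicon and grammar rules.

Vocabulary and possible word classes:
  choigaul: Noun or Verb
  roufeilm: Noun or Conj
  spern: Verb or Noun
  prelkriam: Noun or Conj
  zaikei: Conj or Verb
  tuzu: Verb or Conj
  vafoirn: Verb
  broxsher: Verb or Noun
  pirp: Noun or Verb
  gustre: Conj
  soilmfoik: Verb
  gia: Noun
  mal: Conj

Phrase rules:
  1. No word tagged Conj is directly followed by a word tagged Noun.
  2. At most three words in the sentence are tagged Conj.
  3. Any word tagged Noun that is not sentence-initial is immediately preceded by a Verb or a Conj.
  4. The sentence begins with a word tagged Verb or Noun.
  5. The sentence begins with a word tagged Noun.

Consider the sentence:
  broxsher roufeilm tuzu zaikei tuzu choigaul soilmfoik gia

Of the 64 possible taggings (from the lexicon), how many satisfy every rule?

11

Candidates per position — 1:broxsher {Verb,Noun}; 2:roufeilm {Noun,Conj}; 3:tuzu {Verb,Conj}; 4:zaikei {Conj,Verb}; 5:tuzu {Verb,Conj}; 6:choigaul {Noun,Verb}; 7:soilmfoik {Verb}; 8:gia {Noun}.
There are 64 candidate sequences in total.
Checking each against the rules leaves 11 sequences.
Count = 11.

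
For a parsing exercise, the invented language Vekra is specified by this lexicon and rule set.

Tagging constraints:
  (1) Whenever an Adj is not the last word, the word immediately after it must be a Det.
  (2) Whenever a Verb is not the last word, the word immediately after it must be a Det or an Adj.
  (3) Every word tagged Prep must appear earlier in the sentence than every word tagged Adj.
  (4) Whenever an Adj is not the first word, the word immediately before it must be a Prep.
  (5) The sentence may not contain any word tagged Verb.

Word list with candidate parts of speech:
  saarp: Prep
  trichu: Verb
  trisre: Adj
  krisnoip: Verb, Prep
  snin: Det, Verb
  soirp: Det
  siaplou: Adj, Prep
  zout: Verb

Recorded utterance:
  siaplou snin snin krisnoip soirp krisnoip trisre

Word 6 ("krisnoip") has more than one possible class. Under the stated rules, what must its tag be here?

Prep

Candidates per position — 1:siaplou {Adj,Prep}; 2:snin {Det,Verb}; 3:snin {Det,Verb}; 4:krisnoip {Verb,Prep}; 5:soirp {Det}; 6:krisnoip {Verb,Prep}; 7:trisre {Adj}.
Position 2: Verb is ruled out by rule 5; that leaves Det.
Position 3: Verb is ruled out by rule 2; that leaves Det.
Position 4: Verb is ruled out by rule 5; that leaves Prep.
Position 6: Verb is ruled out by rule 4; that leaves Prep.
Position 1: Adj is ruled out by rule 3; that leaves Prep.
That leaves exactly one tagging: Prep Det Det Prep Det Prep Adj.
Check: rule 1 ✓; rule 2 ✓; rule 3 ✓; rule 4 ✓; rule 5 ✓.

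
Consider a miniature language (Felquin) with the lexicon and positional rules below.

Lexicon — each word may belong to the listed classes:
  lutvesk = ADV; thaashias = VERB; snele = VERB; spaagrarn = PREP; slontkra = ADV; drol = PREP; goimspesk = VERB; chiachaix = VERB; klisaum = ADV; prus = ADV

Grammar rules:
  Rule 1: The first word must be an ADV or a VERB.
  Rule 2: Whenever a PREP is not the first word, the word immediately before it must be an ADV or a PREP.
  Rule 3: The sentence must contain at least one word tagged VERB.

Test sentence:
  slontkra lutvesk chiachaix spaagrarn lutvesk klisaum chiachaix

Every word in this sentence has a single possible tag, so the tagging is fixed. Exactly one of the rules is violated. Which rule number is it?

Fixed tagging: ADV ADV VERB PREP ADV ADV VERB.
Applying the rules: R1 ✓, R2 ✗, R3 ✓.
Only rule 2 fails.

2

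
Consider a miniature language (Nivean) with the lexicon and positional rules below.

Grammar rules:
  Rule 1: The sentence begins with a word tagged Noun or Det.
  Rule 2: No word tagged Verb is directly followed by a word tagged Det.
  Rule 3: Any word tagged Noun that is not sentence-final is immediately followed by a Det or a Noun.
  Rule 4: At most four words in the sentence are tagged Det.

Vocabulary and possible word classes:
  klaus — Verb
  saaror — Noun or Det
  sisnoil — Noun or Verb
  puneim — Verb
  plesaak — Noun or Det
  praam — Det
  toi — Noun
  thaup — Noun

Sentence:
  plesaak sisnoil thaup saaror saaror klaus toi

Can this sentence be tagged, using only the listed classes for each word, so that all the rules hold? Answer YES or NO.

Candidates per position — 1:plesaak {Noun,Det}; 2:sisnoil {Noun,Verb}; 3:thaup {Noun}; 4:saaror {Noun,Det}; 5:saaror {Noun,Det}; 6:klaus {Verb}; 7:toi {Noun}.
One satisfying assignment: Noun Noun Noun Det Det Verb Noun.
Checking: rule 1 ✓; rule 2 ✓; rule 3 ✓; rule 4 ✓.

YES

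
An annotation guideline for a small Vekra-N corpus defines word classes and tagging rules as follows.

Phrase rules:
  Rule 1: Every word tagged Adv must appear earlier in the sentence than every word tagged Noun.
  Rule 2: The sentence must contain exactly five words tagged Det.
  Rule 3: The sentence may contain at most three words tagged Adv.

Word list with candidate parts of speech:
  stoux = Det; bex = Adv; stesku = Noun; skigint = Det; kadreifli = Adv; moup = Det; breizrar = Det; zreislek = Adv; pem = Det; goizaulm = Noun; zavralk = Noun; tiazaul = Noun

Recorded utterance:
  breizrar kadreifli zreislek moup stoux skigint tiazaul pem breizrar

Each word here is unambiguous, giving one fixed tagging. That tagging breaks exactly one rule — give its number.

Fixed tagging: Det Adv Adv Det Det Det Noun Det Det.
Checking each rule: R1 ✓, R2 ✗, R3 ✓.
Only rule 2 fails.

2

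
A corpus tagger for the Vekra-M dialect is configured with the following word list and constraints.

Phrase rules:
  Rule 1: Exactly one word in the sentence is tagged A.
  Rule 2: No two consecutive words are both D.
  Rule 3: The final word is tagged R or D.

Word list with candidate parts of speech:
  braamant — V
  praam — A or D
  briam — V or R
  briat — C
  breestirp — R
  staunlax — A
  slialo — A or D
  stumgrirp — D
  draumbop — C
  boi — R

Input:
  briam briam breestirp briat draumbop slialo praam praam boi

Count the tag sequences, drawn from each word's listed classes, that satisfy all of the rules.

Candidates per position — 1:briam {V,R}; 2:briam {V,R}; 3:breestirp {R}; 4:briat {C}; 5:draumbop {C}; 6:slialo {A,D}; 7:praam {A,D}; 8:praam {A,D}; 9:boi {R}.
There are 32 candidate sequences in total.
The sequences that satisfy every rule: V V R C C D A D R; V R R C C D A D R; R V R C C D A D R; R R R C C D A D R.
Count = 4.

4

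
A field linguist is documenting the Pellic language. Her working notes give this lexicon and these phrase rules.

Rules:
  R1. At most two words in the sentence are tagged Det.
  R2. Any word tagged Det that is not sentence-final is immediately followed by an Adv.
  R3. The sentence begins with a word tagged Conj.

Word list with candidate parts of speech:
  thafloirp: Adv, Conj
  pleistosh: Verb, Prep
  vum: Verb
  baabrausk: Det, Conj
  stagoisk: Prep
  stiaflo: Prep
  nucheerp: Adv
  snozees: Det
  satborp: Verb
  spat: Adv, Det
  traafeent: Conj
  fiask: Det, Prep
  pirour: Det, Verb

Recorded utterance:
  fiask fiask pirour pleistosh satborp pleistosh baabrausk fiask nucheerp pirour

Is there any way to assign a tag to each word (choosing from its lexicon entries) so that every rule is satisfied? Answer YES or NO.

NO

Candidates per position — 1:fiask {Det,Prep}; 2:fiask {Det,Prep}; 3:pirour {Det,Verb}; 4:pleistosh {Verb,Prep}; 5:satborp {Verb}; 6:pleistosh {Verb,Prep}; 7:baabrausk {Det,Conj}; 8:fiask {Det,Prep}; 9:nucheerp {Adv}; 10:pirour {Det,Verb}.
Rule 3 cannot be satisfied by any choice of tags from the lexicon.
So there is no consistent tagging.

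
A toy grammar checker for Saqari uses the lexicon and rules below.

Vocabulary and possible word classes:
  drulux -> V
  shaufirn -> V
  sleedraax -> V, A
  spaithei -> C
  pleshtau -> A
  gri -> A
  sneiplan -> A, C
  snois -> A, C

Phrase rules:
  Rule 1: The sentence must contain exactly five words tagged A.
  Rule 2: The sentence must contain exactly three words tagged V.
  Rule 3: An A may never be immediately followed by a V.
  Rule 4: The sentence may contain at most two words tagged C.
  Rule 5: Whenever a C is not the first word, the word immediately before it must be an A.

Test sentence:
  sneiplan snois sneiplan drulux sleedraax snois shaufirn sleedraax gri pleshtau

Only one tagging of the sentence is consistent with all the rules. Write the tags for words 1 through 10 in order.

Candidates per position — 1:sneiplan {A,C}; 2:snois {A,C}; 3:sneiplan {A,C}; 4:drulux {V}; 5:sleedraax {V,A}; 6:snois {A,C}; 7:shaufirn {V}; 8:sleedraax {V,A}; 9:gri {A}; 10:pleshtau {A}.
Position 3: tagging it A would leave rule 3 unsatisfiable, so it must be C.
Position 6: tagging it A would leave rule 3 unsatisfiable, so it must be C.
Position 1: tagging it C would leave rule 4 unsatisfiable, so it must be A.
Position 2: tagging it C would leave rule 4 unsatisfiable, so it must be A.
Position 5: tagging it V would leave rule 5 unsatisfiable, so it must be A.
Position 8: tagging it A would leave rule 1 unsatisfiable, so it must be V.
That leaves exactly one tagging: A A C V A C V V A A.
Verifying each rule — rule 1 satisfied; rule 2 satisfied; rule 3 satisfied; rule 4 satisfied; rule 5 satisfied.

A A C V A C V V A A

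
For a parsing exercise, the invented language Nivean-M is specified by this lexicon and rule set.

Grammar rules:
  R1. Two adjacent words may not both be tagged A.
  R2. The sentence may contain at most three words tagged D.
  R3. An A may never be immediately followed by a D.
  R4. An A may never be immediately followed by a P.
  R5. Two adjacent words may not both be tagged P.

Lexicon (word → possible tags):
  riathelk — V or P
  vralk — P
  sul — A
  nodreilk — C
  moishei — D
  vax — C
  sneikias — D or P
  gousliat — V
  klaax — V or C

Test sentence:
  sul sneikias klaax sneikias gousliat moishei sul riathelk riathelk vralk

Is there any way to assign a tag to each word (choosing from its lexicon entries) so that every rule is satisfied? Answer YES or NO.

Candidates per position — 1:sul {A}; 2:sneikias {D,P}; 3:klaax {V,C}; 4:sneikias {D,P}; 5:gousliat {V}; 6:moishei {D}; 7:sul {A}; 8:riathelk {V,P}; 9:riathelk {V,P}; 10:vralk {P}.
Every candidate sequence violates at least one rule; no consistent tagging exists.

NO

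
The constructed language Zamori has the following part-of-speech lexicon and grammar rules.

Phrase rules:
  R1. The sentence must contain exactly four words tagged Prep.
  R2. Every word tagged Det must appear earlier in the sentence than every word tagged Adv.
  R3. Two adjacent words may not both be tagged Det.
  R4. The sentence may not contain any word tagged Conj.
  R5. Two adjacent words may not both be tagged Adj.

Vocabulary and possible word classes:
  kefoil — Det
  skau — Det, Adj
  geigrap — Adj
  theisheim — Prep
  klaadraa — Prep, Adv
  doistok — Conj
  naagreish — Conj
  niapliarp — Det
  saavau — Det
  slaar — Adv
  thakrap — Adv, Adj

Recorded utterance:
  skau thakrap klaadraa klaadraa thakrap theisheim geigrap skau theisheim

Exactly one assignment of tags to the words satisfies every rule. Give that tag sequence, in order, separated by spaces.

Det Adj Prep Prep Adj Prep Adj Det Prep

Candidates per position — 1:skau {Det,Adj}; 2:thakrap {Adv,Adj}; 3:klaadraa {Prep,Adv}; 4:klaadraa {Prep,Adv}; 5:thakrap {Adv,Adj}; 6:theisheim {Prep}; 7:geigrap {Adj}; 8:skau {Det,Adj}; 9:theisheim {Prep}.
At position 3, choosing Adv makes rule 1 impossible to satisfy; hence Prep.
At position 4, choosing Adv makes rule 1 impossible to satisfy; hence Prep.
At position 8, choosing Adj makes rule 5 impossible to satisfy; hence Det.
At position 2, choosing Adv makes rule 2 impossible to satisfy; hence Adj.
At position 5, choosing Adv makes rule 2 impossible to satisfy; hence Adj.
At position 1, choosing Adj makes rule 5 impossible to satisfy; hence Det.
That leaves exactly one tagging: Det Adj Prep Prep Adj Prep Adj Det Prep.
Verifying each rule — rule 1 satisfied; rule 2 satisfied; rule 3 satisfied; rule 4 satisfied; rule 5 satisfied.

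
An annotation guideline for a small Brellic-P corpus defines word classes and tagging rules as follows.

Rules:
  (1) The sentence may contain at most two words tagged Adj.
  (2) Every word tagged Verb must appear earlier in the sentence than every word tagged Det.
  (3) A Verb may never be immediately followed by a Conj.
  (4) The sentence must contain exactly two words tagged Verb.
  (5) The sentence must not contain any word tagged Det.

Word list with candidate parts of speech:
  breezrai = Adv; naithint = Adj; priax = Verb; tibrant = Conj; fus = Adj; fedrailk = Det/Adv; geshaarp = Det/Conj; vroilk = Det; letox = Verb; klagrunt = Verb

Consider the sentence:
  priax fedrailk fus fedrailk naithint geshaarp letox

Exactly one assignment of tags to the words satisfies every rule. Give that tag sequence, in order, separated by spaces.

Verb Adv Adj Adv Adj Conj Verb

Candidates per position — 1:priax {Verb}; 2:fedrailk {Det,Adv}; 3:fus {Adj}; 4:fedrailk {Det,Adv}; 5:naithint {Adj}; 6:geshaarp {Det,Conj}; 7:letox {Verb}.
Position 2: Det is ruled out by rule 2; that leaves Adv.
Position 4: Det is ruled out by rule 2; that leaves Adv.
Position 6: Det is ruled out by rule 2; that leaves Conj.
So the tagging must be: Verb Adv Adj Adv Adj Conj Verb.
Check: rule 1 ✓; rule 2 ✓; rule 3 ✓; rule 4 ✓; rule 5 ✓.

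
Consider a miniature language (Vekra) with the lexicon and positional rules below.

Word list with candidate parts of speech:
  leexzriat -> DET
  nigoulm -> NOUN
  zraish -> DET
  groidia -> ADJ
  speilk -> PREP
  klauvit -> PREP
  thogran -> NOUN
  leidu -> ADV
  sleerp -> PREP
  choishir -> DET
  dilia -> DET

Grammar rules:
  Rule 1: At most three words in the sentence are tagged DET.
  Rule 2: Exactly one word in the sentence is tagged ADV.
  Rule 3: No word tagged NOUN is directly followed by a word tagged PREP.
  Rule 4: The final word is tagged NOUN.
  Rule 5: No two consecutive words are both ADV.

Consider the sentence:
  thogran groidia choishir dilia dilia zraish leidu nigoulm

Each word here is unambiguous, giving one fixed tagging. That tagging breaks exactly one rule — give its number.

1

Fixed tagging: NOUN ADJ DET DET DET DET ADV NOUN.
Rule check: R1 fails, R2 ok, R3 ok, R4 ok, R5 ok.
Only rule 1 fails.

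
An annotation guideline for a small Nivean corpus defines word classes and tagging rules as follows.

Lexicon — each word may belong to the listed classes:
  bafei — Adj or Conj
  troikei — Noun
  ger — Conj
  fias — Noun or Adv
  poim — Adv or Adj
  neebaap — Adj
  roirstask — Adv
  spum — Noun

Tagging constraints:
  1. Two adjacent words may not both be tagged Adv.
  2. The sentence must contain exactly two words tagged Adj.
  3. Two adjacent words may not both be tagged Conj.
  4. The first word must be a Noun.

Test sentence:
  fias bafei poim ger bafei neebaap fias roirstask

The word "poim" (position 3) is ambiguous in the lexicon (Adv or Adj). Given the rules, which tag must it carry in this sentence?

Candidates per position — 1:fias {Noun,Adv}; 2:bafei {Adj,Conj}; 3:poim {Adv,Adj}; 4:ger {Conj}; 5:bafei {Adj,Conj}; 6:neebaap {Adj}; 7:fias {Noun,Adv}; 8:roirstask {Adv}.
Position 1: tagging it Adv would leave rule 4 unsatisfiable, so it must be Noun.
Position 5: tagging it Conj would leave rule 3 unsatisfiable, so it must be Adj.
Position 7: tagging it Adv would leave rule 1 unsatisfiable, so it must be Noun.
Position 2: tagging it Adj would leave rule 2 unsatisfiable, so it must be Conj.
Position 3: tagging it Adj would leave rule 2 unsatisfiable, so it must be Adv.
That leaves exactly one tagging: Noun Conj Adv Conj Adj Adj Noun Adv.
Check: rule 1 ✓; rule 2 ✓; rule 3 ✓; rule 4 ✓.

Adv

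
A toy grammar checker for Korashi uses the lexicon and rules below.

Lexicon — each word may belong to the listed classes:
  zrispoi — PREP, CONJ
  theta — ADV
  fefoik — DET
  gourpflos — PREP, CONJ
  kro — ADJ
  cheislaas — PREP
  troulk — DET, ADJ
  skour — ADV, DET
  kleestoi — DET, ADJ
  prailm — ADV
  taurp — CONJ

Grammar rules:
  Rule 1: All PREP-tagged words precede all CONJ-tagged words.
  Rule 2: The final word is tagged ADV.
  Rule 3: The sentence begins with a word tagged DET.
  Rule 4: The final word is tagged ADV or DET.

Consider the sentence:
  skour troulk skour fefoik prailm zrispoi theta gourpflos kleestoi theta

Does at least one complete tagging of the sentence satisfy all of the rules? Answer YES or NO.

YES

Candidates per position — 1:skour {ADV,DET}; 2:troulk {DET,ADJ}; 3:skour {ADV,DET}; 4:fefoik {DET}; 5:prailm {ADV}; 6:zrispoi {PREP,CONJ}; 7:theta {ADV}; 8:gourpflos {PREP,CONJ}; 9:kleestoi {DET,ADJ}; 10:theta {ADV}.
One satisfying assignment: DET DET ADV DET ADV PREP ADV CONJ DET ADV.
Check: rule 1 ok; rule 2 ok; rule 3 ok; rule 4 ok.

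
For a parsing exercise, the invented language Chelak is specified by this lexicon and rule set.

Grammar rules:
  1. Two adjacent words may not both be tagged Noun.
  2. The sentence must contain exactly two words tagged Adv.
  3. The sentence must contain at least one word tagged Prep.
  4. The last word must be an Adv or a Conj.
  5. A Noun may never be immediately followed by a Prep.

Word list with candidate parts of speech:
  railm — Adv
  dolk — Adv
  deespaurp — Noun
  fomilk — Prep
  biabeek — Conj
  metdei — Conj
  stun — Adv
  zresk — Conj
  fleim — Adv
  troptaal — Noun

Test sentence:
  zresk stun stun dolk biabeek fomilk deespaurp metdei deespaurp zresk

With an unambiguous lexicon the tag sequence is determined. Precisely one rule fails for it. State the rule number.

Fixed tagging: Conj Adv Adv Adv Conj Prep Noun Conj Noun Conj.
Rule check: R1 ok, R2 fails, R3 ok, R4 ok, R5 ok.
Only rule 2 fails.

2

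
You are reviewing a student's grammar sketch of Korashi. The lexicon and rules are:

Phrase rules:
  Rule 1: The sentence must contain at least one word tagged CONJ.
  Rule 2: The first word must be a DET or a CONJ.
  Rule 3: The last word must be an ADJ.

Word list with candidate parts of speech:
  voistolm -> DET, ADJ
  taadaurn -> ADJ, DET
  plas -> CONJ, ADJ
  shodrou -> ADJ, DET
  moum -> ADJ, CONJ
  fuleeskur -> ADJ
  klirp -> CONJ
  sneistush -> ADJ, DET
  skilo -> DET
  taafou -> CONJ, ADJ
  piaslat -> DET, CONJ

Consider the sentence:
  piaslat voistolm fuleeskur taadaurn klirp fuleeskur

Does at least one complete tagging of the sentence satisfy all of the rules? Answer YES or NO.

Candidates per position — 1:piaslat {DET,CONJ}; 2:voistolm {DET,ADJ}; 3:fuleeskur {ADJ}; 4:taadaurn {ADJ,DET}; 5:klirp {CONJ}; 6:fuleeskur {ADJ}.
One satisfying assignment: CONJ DET ADJ DET CONJ ADJ.
Rule-by-rule: rule 1 ok; rule 2 ok; rule 3 ok.

YES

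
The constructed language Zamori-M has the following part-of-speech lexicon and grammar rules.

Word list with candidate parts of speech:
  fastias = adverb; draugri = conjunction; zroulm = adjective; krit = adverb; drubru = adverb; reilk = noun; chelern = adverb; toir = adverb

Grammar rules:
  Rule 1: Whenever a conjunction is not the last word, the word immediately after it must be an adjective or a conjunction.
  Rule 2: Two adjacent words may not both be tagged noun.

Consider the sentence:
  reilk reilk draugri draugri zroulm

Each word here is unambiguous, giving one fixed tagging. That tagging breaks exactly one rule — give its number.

2

Fixed tagging: noun noun conjunction conjunction adjective.
Rule check: R1 ok, R2 fails.
Only rule 2 fails.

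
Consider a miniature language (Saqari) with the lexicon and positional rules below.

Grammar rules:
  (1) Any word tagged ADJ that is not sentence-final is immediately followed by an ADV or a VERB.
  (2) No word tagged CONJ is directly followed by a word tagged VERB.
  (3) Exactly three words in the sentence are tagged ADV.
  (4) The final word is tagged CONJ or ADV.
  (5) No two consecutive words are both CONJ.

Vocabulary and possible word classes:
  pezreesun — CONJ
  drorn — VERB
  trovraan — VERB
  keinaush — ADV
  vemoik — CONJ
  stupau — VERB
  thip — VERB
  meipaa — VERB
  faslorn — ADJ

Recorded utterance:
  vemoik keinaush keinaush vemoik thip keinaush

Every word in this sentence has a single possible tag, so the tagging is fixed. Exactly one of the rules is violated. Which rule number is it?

2

Fixed tagging: CONJ ADV ADV CONJ VERB ADV.
Checking each rule: R1 ok, R2 fails, R3 ok, R4 ok, R5 ok.
Only rule 2 fails.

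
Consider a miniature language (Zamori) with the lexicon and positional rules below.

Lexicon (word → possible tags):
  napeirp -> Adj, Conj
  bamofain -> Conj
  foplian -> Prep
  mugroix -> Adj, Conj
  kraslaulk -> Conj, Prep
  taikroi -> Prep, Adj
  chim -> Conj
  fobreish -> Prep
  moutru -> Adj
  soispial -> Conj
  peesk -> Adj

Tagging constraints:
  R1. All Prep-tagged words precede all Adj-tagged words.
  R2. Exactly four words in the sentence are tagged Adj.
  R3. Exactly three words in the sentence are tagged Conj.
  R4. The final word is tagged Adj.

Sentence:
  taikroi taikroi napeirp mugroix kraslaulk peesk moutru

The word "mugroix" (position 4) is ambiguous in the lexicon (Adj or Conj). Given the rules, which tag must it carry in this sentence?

Conj

Candidates per position — 1:taikroi {Prep,Adj}; 2:taikroi {Prep,Adj}; 3:napeirp {Adj,Conj}; 4:mugroix {Adj,Conj}; 5:kraslaulk {Conj,Prep}; 6:peesk {Adj}; 7:moutru {Adj}.
Position 3: tagging it Adj would leave rule 3 unsatisfiable, so it must be Conj.
Position 4: tagging it Adj would leave rule 3 unsatisfiable, so it must be Conj.
Position 5: tagging it Prep would leave rule 3 unsatisfiable, so it must be Conj.
Position 1: tagging it Prep would leave rule 2 unsatisfiable, so it must be Adj.
Position 2: tagging it Prep would leave rule 1 unsatisfiable, so it must be Adj.
So the tagging must be: Adj Adj Conj Conj Conj Adj Adj.
Checking: rule 1 ok; rule 2 ok; rule 3 ok; rule 4 ok.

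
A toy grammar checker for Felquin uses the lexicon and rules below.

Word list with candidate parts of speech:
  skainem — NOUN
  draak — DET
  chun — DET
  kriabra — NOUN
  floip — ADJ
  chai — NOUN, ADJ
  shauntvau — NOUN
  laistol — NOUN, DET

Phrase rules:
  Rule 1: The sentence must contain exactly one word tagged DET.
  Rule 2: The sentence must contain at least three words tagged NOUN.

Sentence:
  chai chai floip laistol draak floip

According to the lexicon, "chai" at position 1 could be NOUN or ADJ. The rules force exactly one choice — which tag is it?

Candidates per position — 1:chai {NOUN,ADJ}; 2:chai {NOUN,ADJ}; 3:floip {ADJ}; 4:laistol {NOUN,DET}; 5:draak {DET}; 6:floip {ADJ}.
Position 1: tagging it ADJ would leave rule 2 unsatisfiable, so it must be NOUN.
Position 2: tagging it ADJ would leave rule 2 unsatisfiable, so it must be NOUN.
Position 4: tagging it DET would leave rule 1 unsatisfiable, so it must be NOUN.
That leaves exactly one tagging: NOUN NOUN ADJ NOUN DET ADJ.
Rule-by-rule: rule 1 ✓; rule 2 ✓.

NOUN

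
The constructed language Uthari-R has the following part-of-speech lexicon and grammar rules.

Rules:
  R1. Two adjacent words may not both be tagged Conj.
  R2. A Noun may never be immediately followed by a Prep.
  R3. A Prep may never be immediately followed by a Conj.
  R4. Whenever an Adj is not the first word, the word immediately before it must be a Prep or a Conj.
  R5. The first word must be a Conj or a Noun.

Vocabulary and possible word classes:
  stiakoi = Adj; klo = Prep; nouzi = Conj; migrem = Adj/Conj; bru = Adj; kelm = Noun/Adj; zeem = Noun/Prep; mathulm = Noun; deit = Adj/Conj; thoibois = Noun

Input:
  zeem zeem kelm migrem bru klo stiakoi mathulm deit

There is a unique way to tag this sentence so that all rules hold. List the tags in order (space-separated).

Candidates per position — 1:zeem {Noun,Prep}; 2:zeem {Noun,Prep}; 3:kelm {Noun,Adj}; 4:migrem {Adj,Conj}; 5:bru {Adj}; 6:klo {Prep}; 7:stiakoi {Adj}; 8:mathulm {Noun}; 9:deit {Adj,Conj}.
Position 1: Prep is ruled out by rule 5; that leaves Noun.
Position 2: Prep is ruled out by rule 2; that leaves Noun.
Position 3: Adj is ruled out by rule 4; that leaves Noun.
Position 4: Adj is ruled out by rule 4; that leaves Conj.
Position 9: Adj is ruled out by rule 4; that leaves Conj.
That leaves exactly one tagging: Noun Noun Noun Conj Adj Prep Adj Noun Conj.
Verifying each rule — rule 1 holds; rule 2 holds; rule 3 holds; rule 4 holds; rule 5 holds.

Noun Noun Noun Conj Adj Prep Adj Noun Conj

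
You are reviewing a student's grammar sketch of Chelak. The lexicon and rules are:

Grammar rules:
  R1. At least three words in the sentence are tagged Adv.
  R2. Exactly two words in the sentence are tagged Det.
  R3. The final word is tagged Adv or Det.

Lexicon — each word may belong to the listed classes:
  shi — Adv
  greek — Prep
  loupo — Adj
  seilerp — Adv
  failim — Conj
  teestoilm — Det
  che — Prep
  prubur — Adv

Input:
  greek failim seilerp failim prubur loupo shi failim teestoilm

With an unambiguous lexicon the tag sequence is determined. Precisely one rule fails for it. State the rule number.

Fixed tagging: Prep Conj Adv Conj Adv Adj Adv Conj Det.
Checking each rule: R1 ✓, R2 ✗, R3 ✓.
Only rule 2 fails.

2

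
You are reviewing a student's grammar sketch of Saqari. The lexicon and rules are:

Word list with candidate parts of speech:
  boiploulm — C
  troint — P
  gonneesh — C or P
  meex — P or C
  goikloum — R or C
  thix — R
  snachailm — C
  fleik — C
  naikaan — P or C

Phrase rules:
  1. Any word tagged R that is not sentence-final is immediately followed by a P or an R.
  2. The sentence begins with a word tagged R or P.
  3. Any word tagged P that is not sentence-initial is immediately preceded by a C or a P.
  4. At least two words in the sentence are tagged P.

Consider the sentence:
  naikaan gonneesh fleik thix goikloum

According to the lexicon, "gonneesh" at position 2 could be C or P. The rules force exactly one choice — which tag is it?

P

Candidates per position — 1:naikaan {P,C}; 2:gonneesh {C,P}; 3:fleik {C}; 4:thix {R}; 5:goikloum {R,C}.
Position 1: tagging it C would leave rule 2 unsatisfiable, so it must be P.
Position 2: tagging it C would leave rule 4 unsatisfiable, so it must be P.
Position 5: tagging it C would leave rule 1 unsatisfiable, so it must be R.
The unique satisfying tagging is: P P C R R.
Rule-by-rule: rule 1 holds; rule 2 holds; rule 3 holds; rule 4 holds.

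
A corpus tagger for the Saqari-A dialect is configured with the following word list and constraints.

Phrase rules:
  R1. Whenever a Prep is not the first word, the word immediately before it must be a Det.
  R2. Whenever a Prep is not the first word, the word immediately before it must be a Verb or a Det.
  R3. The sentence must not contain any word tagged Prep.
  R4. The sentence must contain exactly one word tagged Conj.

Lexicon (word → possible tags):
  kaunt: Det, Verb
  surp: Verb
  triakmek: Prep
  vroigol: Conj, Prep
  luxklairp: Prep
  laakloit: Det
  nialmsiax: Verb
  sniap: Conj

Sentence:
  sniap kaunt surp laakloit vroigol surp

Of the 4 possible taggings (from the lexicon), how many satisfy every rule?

0

Candidates per position — 1:sniap {Conj}; 2:kaunt {Det,Verb}; 3:surp {Verb}; 4:laakloit {Det}; 5:vroigol {Conj,Prep}; 6:surp {Verb}.
There are 4 candidate sequences in total.
Every candidate sequence violates at least one rule; no consistent tagging exists.
Count = 0.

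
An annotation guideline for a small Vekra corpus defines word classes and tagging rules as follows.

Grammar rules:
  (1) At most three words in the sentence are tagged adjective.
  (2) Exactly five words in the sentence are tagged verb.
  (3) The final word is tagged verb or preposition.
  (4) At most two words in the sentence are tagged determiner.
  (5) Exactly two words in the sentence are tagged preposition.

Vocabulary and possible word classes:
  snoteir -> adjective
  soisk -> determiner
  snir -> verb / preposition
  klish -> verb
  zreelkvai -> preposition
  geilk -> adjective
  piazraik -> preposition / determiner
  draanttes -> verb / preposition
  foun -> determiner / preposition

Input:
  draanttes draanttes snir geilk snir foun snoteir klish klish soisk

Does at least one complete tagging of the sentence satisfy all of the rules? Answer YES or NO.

NO

Candidates per position — 1:draanttes {verb,preposition}; 2:draanttes {verb,preposition}; 3:snir {verb,preposition}; 4:geilk {adjective}; 5:snir {verb,preposition}; 6:foun {determiner,preposition}; 7:snoteir {adjective}; 8:klish {verb}; 9:klish {verb}; 10:soisk {determiner}.
Rule 3 cannot be satisfied by any choice of tags from the lexicon.
So there is no consistent tagging.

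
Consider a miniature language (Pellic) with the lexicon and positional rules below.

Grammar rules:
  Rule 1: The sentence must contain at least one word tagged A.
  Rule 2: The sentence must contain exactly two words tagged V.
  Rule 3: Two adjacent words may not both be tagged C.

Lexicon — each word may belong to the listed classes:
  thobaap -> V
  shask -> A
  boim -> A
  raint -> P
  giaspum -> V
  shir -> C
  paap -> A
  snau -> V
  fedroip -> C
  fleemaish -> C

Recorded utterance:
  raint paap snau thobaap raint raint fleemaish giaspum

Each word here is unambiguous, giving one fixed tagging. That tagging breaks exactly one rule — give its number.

Fixed tagging: P A V V P P C V.
Applying the rules: R1 ok, R2 fails, R3 ok.
Only rule 2 fails.

2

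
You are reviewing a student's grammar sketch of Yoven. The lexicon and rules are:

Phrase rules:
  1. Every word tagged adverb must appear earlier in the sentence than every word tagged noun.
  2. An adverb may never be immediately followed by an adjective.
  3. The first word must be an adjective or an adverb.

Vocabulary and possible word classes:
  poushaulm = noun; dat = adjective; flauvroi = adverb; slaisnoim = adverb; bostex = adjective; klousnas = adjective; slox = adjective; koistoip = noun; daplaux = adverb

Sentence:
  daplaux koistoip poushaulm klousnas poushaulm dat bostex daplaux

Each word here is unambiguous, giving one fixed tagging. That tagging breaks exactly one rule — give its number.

Fixed tagging: adverb noun noun adjective noun adjective adjective adverb.
Applying the rules: R1 fails, R2 ok, R3 ok.
Only rule 1 fails.

1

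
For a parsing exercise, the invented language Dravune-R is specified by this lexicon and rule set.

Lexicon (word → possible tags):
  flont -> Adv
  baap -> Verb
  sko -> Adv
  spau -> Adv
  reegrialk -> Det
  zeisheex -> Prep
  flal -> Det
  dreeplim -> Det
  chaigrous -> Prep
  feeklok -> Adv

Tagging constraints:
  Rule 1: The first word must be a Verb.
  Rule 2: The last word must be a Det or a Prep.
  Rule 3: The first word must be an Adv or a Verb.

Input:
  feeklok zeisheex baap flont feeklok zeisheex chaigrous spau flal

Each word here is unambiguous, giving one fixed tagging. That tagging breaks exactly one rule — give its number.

1

Fixed tagging: Adv Prep Verb Adv Adv Prep Prep Adv Det.
Checking each rule: R1 ✗, R2 ✓, R3 ✓.
Only rule 1 fails.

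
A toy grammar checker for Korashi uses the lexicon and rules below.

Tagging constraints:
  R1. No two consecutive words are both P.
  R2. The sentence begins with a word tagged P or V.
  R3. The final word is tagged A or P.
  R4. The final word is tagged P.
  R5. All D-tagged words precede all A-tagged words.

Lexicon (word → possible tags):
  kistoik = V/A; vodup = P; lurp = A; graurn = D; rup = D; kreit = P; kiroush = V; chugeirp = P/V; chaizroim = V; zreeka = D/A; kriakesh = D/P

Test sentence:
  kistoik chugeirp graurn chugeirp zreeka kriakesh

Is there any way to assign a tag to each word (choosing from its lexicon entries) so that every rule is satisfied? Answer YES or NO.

Candidates per position — 1:kistoik {V,A}; 2:chugeirp {P,V}; 3:graurn {D}; 4:chugeirp {P,V}; 5:zreeka {D,A}; 6:kriakesh {D,P}.
One satisfying assignment: V V D V A P.
Check: rule 1 ✓; rule 2 ✓; rule 3 ✓; rule 4 ✓; rule 5 ✓.

YES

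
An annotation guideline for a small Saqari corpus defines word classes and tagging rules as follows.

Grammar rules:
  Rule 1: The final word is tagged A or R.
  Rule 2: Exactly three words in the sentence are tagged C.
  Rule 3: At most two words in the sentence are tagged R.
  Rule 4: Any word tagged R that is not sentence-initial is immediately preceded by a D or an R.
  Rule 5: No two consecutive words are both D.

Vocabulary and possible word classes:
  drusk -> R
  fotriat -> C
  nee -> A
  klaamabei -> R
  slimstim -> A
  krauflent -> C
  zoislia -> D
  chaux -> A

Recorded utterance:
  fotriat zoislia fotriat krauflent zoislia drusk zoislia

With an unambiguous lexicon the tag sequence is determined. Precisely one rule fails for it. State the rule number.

Fixed tagging: C D C C D R D.
Applying the rules: R1 fail, R2 pass, R3 pass, R4 pass, R5 pass.
Only rule 1 fails.

1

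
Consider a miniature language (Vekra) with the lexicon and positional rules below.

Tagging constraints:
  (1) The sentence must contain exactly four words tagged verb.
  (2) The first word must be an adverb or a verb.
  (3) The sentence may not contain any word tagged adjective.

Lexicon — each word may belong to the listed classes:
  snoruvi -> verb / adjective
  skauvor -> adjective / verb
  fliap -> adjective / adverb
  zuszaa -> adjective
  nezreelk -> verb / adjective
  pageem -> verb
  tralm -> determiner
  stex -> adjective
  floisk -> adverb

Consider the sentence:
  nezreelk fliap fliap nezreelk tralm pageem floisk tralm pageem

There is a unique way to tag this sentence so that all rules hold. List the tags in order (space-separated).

verb adverb adverb verb determiner verb adverb determiner verb

Candidates per position — 1:nezreelk {verb,adjective}; 2:fliap {adjective,adverb}; 3:fliap {adjective,adverb}; 4:nezreelk {verb,adjective}; 5:tralm {determiner}; 6:pageem {verb}; 7:floisk {adverb}; 8:tralm {determiner}; 9:pageem {verb}.
Position 1: tagging it adjective would leave rule 1 unsatisfiable, so it must be verb.
Position 2: tagging it adjective would leave rule 3 unsatisfiable, so it must be adverb.
Position 3: tagging it adjective would leave rule 3 unsatisfiable, so it must be adverb.
Position 4: tagging it adjective would leave rule 1 unsatisfiable, so it must be verb.
That leaves exactly one tagging: verb adverb adverb verb determiner verb adverb determiner verb.
Verifying each rule — rule 1 holds; rule 2 holds; rule 3 holds.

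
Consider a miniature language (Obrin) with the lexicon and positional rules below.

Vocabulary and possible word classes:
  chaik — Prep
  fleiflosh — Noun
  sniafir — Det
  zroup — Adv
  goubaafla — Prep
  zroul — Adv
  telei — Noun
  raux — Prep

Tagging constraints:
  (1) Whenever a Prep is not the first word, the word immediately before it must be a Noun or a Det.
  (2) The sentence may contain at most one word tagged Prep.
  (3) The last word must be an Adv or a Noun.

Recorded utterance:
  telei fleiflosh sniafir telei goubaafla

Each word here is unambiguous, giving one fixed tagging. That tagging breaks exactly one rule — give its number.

Fixed tagging: Noun Noun Det Noun Prep.
Checking each rule: R1 holds, R2 holds, R3 violated.
Only rule 3 fails.

3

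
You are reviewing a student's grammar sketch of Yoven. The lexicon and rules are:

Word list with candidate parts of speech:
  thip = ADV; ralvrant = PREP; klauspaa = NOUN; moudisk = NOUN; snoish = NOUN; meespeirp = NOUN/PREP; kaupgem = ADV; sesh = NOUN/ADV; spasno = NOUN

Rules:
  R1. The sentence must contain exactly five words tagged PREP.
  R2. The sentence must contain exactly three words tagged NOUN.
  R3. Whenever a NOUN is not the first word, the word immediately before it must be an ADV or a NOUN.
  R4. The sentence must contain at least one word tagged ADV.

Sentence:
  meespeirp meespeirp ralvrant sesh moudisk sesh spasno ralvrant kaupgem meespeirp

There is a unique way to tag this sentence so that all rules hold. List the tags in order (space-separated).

PREP PREP PREP ADV NOUN NOUN NOUN PREP ADV PREP

Candidates per position — 1:meespeirp {NOUN,PREP}; 2:meespeirp {NOUN,PREP}; 3:ralvrant {PREP}; 4:sesh {NOUN,ADV}; 5:moudisk {NOUN}; 6:sesh {NOUN,ADV}; 7:spasno {NOUN}; 8:ralvrant {PREP}; 9:kaupgem {ADV}; 10:meespeirp {NOUN,PREP}.
Position 1: NOUN is ruled out by rule 1; that leaves PREP.
Position 2: NOUN is ruled out by rule 1; that leaves PREP.
Position 4: NOUN is ruled out by rule 3; that leaves ADV.
Position 10: NOUN is ruled out by rule 1; that leaves PREP.
Position 6: ADV is ruled out by rule 2; that leaves NOUN.
The only consistent sequence is: PREP PREP PREP ADV NOUN NOUN NOUN PREP ADV PREP.
Check: rule 1 ✓; rule 2 ✓; rule 3 ✓; rule 4 ✓.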